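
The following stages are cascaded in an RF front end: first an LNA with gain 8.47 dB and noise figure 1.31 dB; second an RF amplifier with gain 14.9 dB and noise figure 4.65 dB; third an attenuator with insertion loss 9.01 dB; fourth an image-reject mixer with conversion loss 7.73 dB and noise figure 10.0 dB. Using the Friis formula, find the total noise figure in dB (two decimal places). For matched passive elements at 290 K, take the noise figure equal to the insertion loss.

Convert to linear (a loss of L dB is a gain of −L dB): F_i = 10^(NF_i/10), G_i = 10^(G_i,dB/10)
  Stage 1: F_1 = 10^(1.31/10) = 1.352, G_1 = 10^(8.47/10) = 7.031
  Stage 2: F_2 = 10^(4.65/10) = 2.917, G_2 = 10^(14.9/10) = 30.90
  Stage 3: F_3 = 10^(9.01/10) = 7.962, G_3 = 10^(−9.01/10) = 0.1256
  Stage 4: F_4 = 10^(10.0/10) = 10.00, G_4 = 10^(−7.73/10) = 0.1687
Friis cascade:
  F = 1.352 + (2.917 − 1)/7.031 + (7.962 − 1)/217.3 + (10.00 − 1)/27.29 = 1.987
NF = 10 log₁₀(1.987) = 2.98 dB

2.98 dB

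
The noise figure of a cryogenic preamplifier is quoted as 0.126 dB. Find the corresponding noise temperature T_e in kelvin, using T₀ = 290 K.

8.54 K

F = 10^(0.126/10) = 1.02944
T_e = (F − 1)·T₀ = (1.02944 − 1) × 290 = 8.54 K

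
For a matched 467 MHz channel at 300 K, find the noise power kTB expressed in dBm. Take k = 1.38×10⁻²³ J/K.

−87.1 dBm

P_n = kTB = 1.38×10⁻²³ × 300 × 4.67×10⁸ = 1.93×10⁻¹² W
In dBm: 10 log₁₀(1.93×10⁻¹² / 10⁻³) = −87.1 dBm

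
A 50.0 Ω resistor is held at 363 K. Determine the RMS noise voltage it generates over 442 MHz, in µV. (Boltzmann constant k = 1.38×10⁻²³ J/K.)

V_n = √(4kTRB)
4kTRB = 4 × 1.38×10⁻²³ × 363 × 5.00×10¹ × 4.42×10⁸ = 4.43×10⁻¹⁰ V²
V_n = √(4.43×10⁻¹⁰) = 2.10×10⁻⁵ V = 21.0 µV

21.0 µV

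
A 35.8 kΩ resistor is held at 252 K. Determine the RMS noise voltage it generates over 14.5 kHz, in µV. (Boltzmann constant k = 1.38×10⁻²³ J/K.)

2.69 µV

V_n = √(4kTRB)
4kTRB = 4 × 1.38×10⁻²³ × 252 × 3.58×10⁴ × 1.45×10⁴ = 7.22×10⁻¹² V²
V_n = √(7.22×10⁻¹²) = 2.69×10⁻⁶ V = 2.69 µV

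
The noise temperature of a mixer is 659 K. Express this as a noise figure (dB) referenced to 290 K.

5.15 dB

F = 1 + T_e/T₀ = 1 + 659/290 = 3.27241
NF = 10 log₁₀(3.27241) = 5.15 dB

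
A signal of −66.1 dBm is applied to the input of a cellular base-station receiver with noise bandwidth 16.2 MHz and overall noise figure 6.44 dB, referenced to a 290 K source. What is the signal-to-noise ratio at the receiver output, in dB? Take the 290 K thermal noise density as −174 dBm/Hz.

Noise floor: N = −174 + 10 log₁₀(B) + NF
10 log₁₀(1.62×10⁷) = 72.1 dB
N = −174 + 72.1 + 6.44 = −95.46 dBm
SNR = P_sig − N = −66.1 − (−95.46) = 29.36 dB → 29.4 dB

29.4 dB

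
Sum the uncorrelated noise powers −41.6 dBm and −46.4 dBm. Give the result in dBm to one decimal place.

Convert to linear, add, convert back:
P₁ = 6.92×10⁻⁸ W, P₂ = 2.29×10⁻⁸ W
P_tot = 9.21×10⁻⁸ W → 10 log₁₀(P_tot / 10⁻³) = −40.4 dBm

−40.4 dBm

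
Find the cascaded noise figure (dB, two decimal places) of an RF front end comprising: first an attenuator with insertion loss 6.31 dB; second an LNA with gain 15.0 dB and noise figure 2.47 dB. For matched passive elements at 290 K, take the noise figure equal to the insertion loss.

8.78 dB

Convert to linear (a loss of L dB is a gain of −L dB): F_i = 10^(NF_i/10), G_i = 10^(G_i,dB/10)
  Stage 1: F_1 = 10^(6.31/10) = 4.276, G_1 = 10^(−6.31/10) = 0.2339
  Stage 2: F_2 = 10^(2.47/10) = 1.766, G_2 = 10^(15.0/10) = 31.62
Friis cascade:
  F = 4.276 + (1.766 − 1)/0.2339 = 7.551
NF = 10 log₁₀(7.551) = 8.78 dB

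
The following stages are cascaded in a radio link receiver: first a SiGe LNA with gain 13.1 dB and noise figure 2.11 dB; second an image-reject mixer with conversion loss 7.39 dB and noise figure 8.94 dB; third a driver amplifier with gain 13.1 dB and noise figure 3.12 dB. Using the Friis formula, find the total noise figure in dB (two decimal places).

Convert to linear (a loss of L dB is a gain of −L dB): F_i = 10^(NF_i/10), G_i = 10^(G_i,dB/10)
  Stage 1: F_1 = 10^(2.11/10) = 1.626, G_1 = 10^(13.1/10) = 20.42
  Stage 2: F_2 = 10^(8.94/10) = 7.834, G_2 = 10^(−7.39/10) = 0.1824
  Stage 3: F_3 = 10^(3.12/10) = 2.051, G_3 = 10^(13.1/10) = 20.42
Friis cascade:
  F = 1.626 + (7.834 − 1)/20.42 + (2.051 − 1)/3.724 = 2.243
NF = 10 log₁₀(2.243) = 3.51 dB

3.51 dB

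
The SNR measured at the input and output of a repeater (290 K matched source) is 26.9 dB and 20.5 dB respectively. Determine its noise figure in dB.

6.4 dB

NF (dB) = SNR_in(dB) − SNR_out(dB) when the source is at T₀
NF = 26.9 − 20.5 = 6.4 dB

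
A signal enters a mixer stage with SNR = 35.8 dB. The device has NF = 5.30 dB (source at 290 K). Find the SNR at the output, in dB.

By definition F = SNR_in/SNR_out, so in dB: SNR_out = SNR_in − NF
SNR_out = 35.8 − 5.30 = 30.50 dB

30.50 dB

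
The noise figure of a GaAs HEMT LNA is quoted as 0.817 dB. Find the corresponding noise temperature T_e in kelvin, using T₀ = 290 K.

F = 10^(0.817/10) = 1.20698
T_e = (F − 1)·T₀ = (1.20698 − 1) × 290 = 60.0 K

60.0 K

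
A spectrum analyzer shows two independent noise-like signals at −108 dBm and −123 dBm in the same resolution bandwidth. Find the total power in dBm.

Convert to linear, add, convert back:
P₁ = 1.58×10⁻¹⁴ W, P₂ = 5.01×10⁻¹⁶ W
P_tot = 1.64×10⁻¹⁴ W → 10 log₁₀(P_tot / 10⁻³) = −107.9 dBm

−107.9 dBm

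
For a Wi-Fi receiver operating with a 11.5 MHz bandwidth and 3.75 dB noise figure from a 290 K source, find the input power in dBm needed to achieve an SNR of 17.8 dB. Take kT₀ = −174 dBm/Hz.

−81.8 dBm

Sensitivity = −174 + 10 log₁₀(B) + NF + SNR_min
= −174 + 70.61 + 3.75 + 17.8
= −81.84 dBm → −81.8 dBm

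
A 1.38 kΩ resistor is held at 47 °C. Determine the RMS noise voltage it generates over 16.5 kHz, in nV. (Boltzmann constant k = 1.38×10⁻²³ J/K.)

634 nV

T = 47 °C + 273.15 = 320.15 K
V_n = √(4kTRB)
4kTRB = 4 × 1.38×10⁻²³ × 320.15 × 1.38×10³ × 1.65×10⁴ = 4.02×10⁻¹³ V²
V_n = √(4.02×10⁻¹³) = 6.34×10⁻⁷ V = 634 nV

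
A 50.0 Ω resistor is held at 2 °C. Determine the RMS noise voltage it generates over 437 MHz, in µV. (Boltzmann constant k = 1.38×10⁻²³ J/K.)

18.2 µV

T = 2 °C + 273.15 = 275.15 K
V_n = √(4kTRB)
4kTRB = 4 × 1.38×10⁻²³ × 275.15 × 5.00×10¹ × 4.37×10⁸ = 3.32×10⁻¹⁰ V²
V_n = √(3.32×10⁻¹⁰) = 1.82×10⁻⁵ V = 18.2 µV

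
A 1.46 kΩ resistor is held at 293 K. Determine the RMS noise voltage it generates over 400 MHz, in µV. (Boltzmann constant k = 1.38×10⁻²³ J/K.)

97.2 µV

V_n = √(4kTRB)
4kTRB = 4 × 1.38×10⁻²³ × 293 × 1.46×10³ × 4.00×10⁸ = 9.45×10⁻⁹ V²
V_n = √(9.45×10⁻⁹) = 9.72×10⁻⁵ V = 97.2 µV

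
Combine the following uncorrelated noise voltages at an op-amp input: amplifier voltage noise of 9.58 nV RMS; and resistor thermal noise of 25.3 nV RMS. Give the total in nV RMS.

Uncorrelated sources add in power (mean-square): V_tot = √(ΣV_i²)
V_tot = √[(9.58×10⁻⁹)² + (2.53×10⁻⁸)²] = 2.71×10⁻⁸ V = 27.1 nV

27.1 nV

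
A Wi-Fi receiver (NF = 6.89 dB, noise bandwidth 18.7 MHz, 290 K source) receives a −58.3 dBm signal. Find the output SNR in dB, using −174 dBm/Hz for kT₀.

Noise floor: N = −174 + 10 log₁₀(B) + NF
10 log₁₀(1.87×10⁷) = 72.72 dB
N = −174 + 72.72 + 6.89 = −94.39 dBm
SNR = P_sig − N = −58.3 − (−94.39) = 36.09 dB → 36.1 dB

36.1 dB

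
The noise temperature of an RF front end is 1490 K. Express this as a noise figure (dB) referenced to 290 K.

F = 1 + T_e/T₀ = 1 + 1490/290 = 6.13793
NF = 10 log₁₀(6.13793) = 7.88 dB

7.88 dB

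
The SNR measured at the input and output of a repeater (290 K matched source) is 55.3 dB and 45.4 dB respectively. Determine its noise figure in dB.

NF (dB) = SNR_in(dB) − SNR_out(dB) when the source is at T₀
NF = 55.3 − 45.4 = 9.9 dB

9.9 dB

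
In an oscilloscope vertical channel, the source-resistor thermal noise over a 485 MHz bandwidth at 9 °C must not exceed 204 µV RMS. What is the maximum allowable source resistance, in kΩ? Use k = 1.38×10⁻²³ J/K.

T = 9 °C + 273.15 = 282.15 K
Johnson–Nyquist: V_n = √(4kTRB) ⇒ R = V_n² / (4kTB)
4kTB = 4 × 1.38×10⁻²³ × 282.15 × 4.85×10⁸ = 7.55×10⁻¹²
R = (2.04×10⁻⁴)² / 7.55×10⁻¹² = 5.51×10³ Ω = 5.51 kΩ

5.51 kΩ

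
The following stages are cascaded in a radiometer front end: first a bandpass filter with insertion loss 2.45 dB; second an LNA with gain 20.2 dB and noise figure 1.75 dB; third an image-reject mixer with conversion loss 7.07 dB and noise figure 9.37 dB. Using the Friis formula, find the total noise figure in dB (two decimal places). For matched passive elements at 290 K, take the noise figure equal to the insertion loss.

Convert to linear (a loss of L dB is a gain of −L dB): F_i = 10^(NF_i/10), G_i = 10^(G_i,dB/10)
  Stage 1: F_1 = 10^(2.45/10) = 1.758, G_1 = 10^(−2.45/10) = 0.5689
  Stage 2: F_2 = 10^(1.75/10) = 1.496, G_2 = 10^(20.2/10) = 104.7
  Stage 3: F_3 = 10^(9.37/10) = 8.650, G_3 = 10^(−7.07/10) = 0.1963
Friis cascade:
  F = 1.758 + (1.496 − 1)/0.5689 + (8.650 − 1)/59.57 = 2.759
NF = 10 log₁₀(2.759) = 4.41 dB

4.41 dB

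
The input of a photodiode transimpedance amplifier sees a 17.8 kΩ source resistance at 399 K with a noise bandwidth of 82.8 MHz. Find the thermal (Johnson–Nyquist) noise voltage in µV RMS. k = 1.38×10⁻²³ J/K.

180 µV

V_n = √(4kTRB)
4kTRB = 4 × 1.38×10⁻²³ × 399 × 1.78×10⁴ × 8.28×10⁷ = 3.25×10⁻⁸ V²
V_n = √(3.25×10⁻⁸) = 1.80×10⁻⁴ V = 180 µV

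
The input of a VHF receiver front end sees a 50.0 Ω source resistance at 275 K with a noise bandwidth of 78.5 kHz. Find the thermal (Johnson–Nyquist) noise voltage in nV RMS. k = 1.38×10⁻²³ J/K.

V_n = √(4kTRB)
4kTRB = 4 × 1.38×10⁻²³ × 275 × 5.00×10¹ × 7.85×10⁴ = 5.96×10⁻¹⁴ V²
V_n = √(5.96×10⁻¹⁴) = 2.44×10⁻⁷ V = 244 nV

244 nV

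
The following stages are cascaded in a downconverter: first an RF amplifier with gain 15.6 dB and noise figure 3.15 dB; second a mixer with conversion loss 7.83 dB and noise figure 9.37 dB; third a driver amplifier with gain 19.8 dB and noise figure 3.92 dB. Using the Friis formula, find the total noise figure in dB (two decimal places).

4.02 dB

Convert to linear (a loss of L dB is a gain of −L dB): F_i = 10^(NF_i/10), G_i = 10^(G_i,dB/10)
  Stage 1: F_1 = 10^(3.15/10) = 2.065, G_1 = 10^(15.6/10) = 36.31
  Stage 2: F_2 = 10^(9.37/10) = 8.650, G_2 = 10^(−7.83/10) = 0.1648
  Stage 3: F_3 = 10^(3.92/10) = 2.466, G_3 = 10^(19.8/10) = 95.50
Friis cascade:
  F = 2.065 + (8.650 − 1)/36.31 + (2.466 − 1)/5.984 = 2.521
NF = 10 log₁₀(2.521) = 4.02 dB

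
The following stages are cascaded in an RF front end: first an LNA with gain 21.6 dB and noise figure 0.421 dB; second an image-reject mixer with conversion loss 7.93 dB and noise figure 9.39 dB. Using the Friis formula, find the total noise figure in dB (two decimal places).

0.63 dB

Convert to linear (a loss of L dB is a gain of −L dB): F_i = 10^(NF_i/10), G_i = 10^(G_i,dB/10)
  Stage 1: F_1 = 10^(0.421/10) = 1.102, G_1 = 10^(21.6/10) = 144.5
  Stage 2: F_2 = 10^(9.39/10) = 8.690, G_2 = 10^(−7.93/10) = 0.1611
Friis cascade:
  F = 1.102 + (8.690 − 1)/144.5 = 1.155
NF = 10 log₁₀(1.155) = 0.63 dB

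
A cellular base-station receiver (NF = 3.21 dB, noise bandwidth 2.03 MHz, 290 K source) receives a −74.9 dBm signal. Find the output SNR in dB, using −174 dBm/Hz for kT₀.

Noise floor: N = −174 + 10 log₁₀(B) + NF
10 log₁₀(2.03×10⁶) = 63.07 dB
N = −174 + 63.07 + 3.21 = −107.72 dBm
SNR = P_sig − N = −74.9 − (−107.72) = 32.82 dB → 32.8 dB

32.8 dB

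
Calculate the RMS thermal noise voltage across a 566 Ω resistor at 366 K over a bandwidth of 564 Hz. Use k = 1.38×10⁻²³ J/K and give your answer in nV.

V_n = √(4kTRB)
4kTRB = 4 × 1.38×10⁻²³ × 366 × 5.66×10² × 5.64×10² = 6.45×10⁻¹⁵ V²
V_n = √(6.45×10⁻¹⁵) = 8.03×10⁻⁸ V = 80.3 nV

80.3 nV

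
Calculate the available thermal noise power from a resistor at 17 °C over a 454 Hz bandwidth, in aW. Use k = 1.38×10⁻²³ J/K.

T = 17 °C + 273.15 = 290.15 K
P_n = kTB = 1.38×10⁻²³ × 290.15 × 4.54×10² = 1.82×10⁻¹⁸ W = 1.82 aW

1.82 aW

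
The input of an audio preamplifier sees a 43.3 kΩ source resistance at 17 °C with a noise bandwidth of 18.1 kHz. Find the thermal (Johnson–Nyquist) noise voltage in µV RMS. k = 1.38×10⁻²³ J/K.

3.54 µV

T = 17 °C + 273.15 = 290.15 K
V_n = √(4kTRB)
4kTRB = 4 × 1.38×10⁻²³ × 290.15 × 4.33×10⁴ × 1.81×10⁴ = 1.26×10⁻¹¹ V²
V_n = √(1.26×10⁻¹¹) = 3.54×10⁻⁶ V = 3.54 µV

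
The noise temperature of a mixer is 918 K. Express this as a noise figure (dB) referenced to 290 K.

6.20 dB

F = 1 + T_e/T₀ = 1 + 918/290 = 4.16552
NF = 10 log₁₀(4.16552) = 6.20 dB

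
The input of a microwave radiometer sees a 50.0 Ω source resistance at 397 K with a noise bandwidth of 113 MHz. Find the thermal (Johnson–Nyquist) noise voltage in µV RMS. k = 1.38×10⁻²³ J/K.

11.1 µV

V_n = √(4kTRB)
4kTRB = 4 × 1.38×10⁻²³ × 397 × 5.00×10¹ × 1.13×10⁸ = 1.24×10⁻¹⁰ V²
V_n = √(1.24×10⁻¹⁰) = 1.11×10⁻⁵ V = 11.1 µV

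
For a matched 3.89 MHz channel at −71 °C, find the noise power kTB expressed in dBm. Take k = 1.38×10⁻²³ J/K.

T = −71 °C + 273.15 = 202.15 K
P_n = kTB = 1.38×10⁻²³ × 202.15 × 3.89×10⁶ = 1.09×10⁻¹⁴ W
In dBm: 10 log₁₀(1.09×10⁻¹⁴ / 10⁻³) = −109.6 dBm

−109.6 dBm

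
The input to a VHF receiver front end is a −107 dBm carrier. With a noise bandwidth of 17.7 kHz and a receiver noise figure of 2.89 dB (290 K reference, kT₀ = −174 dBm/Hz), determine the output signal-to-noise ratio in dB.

21.6 dB

Noise floor: N = −174 + 10 log₁₀(B) + NF
10 log₁₀(1.77×10⁴) = 42.48 dB
N = −174 + 42.48 + 2.89 = −128.63 dBm
SNR = P_sig − N = −107 − (−128.63) = 21.63 dB → 21.6 dB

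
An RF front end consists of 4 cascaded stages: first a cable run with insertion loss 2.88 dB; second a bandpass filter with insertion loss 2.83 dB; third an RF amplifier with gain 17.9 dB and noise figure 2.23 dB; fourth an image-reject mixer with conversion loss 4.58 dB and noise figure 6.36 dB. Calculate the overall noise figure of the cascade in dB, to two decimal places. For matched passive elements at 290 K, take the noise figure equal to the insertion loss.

Convert to linear (a loss of L dB is a gain of −L dB): F_i = 10^(NF_i/10), G_i = 10^(G_i,dB/10)
  Stage 1: F_1 = 10^(2.88/10) = 1.941, G_1 = 10^(−2.88/10) = 0.5152
  Stage 2: F_2 = 10^(2.83/10) = 1.919, G_2 = 10^(−2.83/10) = 0.5212
  Stage 3: F_3 = 10^(2.23/10) = 1.671, G_3 = 10^(17.9/10) = 61.66
  Stage 4: F_4 = 10^(6.36/10) = 4.325, G_4 = 10^(−4.58/10) = 0.3483
Friis cascade:
  F = 1.941 + (1.919 − 1)/0.5152 + (1.671 − 1)/0.2685 + (4.325 − 1)/16.56 = 6.424
NF = 10 log₁₀(6.424) = 8.08 dB

8.08 dB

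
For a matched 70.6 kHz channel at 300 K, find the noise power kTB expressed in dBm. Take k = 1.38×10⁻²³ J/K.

−125.3 dBm

P_n = kTB = 1.38×10⁻²³ × 300 × 7.06×10⁴ = 2.92×10⁻¹⁶ W
In dBm: 10 log₁₀(2.92×10⁻¹⁶ / 10⁻³) = −125.3 dBm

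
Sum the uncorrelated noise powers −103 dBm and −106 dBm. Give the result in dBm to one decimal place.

−101.2 dBm

Convert to linear, add, convert back:
P₁ = 5.01×10⁻¹⁴ W, P₂ = 2.51×10⁻¹⁴ W
P_tot = 7.52×10⁻¹⁴ W → 10 log₁₀(P_tot / 10⁻³) = −101.2 dBm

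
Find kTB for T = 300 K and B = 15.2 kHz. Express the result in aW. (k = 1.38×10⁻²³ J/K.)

P_n = kTB = 1.38×10⁻²³ × 300 × 1.52×10⁴ = 6.29×10⁻¹⁷ W = 62.9 aW

62.9 aW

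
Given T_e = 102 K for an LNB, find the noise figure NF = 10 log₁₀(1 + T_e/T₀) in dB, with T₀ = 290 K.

F = 1 + T_e/T₀ = 1 + 102/290 = 1.35172
NF = 10 log₁₀(1.35172) = 1.31 dB

1.31 dB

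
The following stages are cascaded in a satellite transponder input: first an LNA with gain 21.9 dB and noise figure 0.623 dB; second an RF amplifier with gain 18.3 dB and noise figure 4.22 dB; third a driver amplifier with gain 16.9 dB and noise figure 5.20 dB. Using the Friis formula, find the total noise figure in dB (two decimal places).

Convert to linear (a loss of L dB is a gain of −L dB): F_i = 10^(NF_i/10), G_i = 10^(G_i,dB/10)
  Stage 1: F_1 = 10^(0.623/10) = 1.154, G_1 = 10^(21.9/10) = 154.9
  Stage 2: F_2 = 10^(4.22/10) = 2.642, G_2 = 10^(18.3/10) = 67.61
  Stage 3: F_3 = 10^(5.20/10) = 3.311, G_3 = 10^(16.9/10) = 48.98
Friis cascade:
  F = 1.154 + (2.642 − 1)/154.9 + (3.311 − 1)/1.047×10⁴ = 1.165
NF = 10 log₁₀(1.165) = 0.66 dB

0.66 dB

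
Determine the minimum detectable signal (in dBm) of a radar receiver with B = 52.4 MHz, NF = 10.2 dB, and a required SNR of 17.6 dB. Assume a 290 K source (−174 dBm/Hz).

Sensitivity = −174 + 10 log₁₀(B) + NF + SNR_min
= −174 + 77.19 + 10.2 + 17.6
= −69.01 dBm → −69.0 dBm

−69.0 dBm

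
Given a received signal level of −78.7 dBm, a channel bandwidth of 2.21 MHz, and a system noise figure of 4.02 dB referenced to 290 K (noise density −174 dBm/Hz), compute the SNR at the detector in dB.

Noise floor: N = −174 + 10 log₁₀(B) + NF
10 log₁₀(2.21×10⁶) = 63.44 dB
N = −174 + 63.44 + 4.02 = −106.54 dBm
SNR = P_sig − N = −78.7 − (−106.54) = 27.84 dB → 27.8 dB

27.8 dB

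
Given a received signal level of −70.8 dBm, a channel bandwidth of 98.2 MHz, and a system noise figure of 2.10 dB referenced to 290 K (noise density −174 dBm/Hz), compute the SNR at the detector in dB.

Noise floor: N = −174 + 10 log₁₀(B) + NF
10 log₁₀(9.82×10⁷) = 79.92 dB
N = −174 + 79.92 + 2.10 = −91.98 dBm
SNR = P_sig − N = −70.8 − (−91.98) = 21.18 dB → 21.2 dB

21.2 dB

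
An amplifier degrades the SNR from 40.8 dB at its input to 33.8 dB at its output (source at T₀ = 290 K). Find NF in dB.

NF (dB) = SNR_in(dB) − SNR_out(dB) when the source is at T₀
NF = 40.8 − 33.8 = 7.0 dB

7.0 dB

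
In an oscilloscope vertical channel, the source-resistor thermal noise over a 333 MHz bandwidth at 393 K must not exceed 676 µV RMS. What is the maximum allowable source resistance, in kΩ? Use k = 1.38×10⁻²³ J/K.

63.3 kΩ

Johnson–Nyquist: V_n = √(4kTRB) ⇒ R = V_n² / (4kTB)
4kTB = 4 × 1.38×10⁻²³ × 393 × 3.33×10⁸ = 7.22×10⁻¹²
R = (6.76×10⁻⁴)² / 7.22×10⁻¹² = 6.33×10⁴ Ω = 63.3 kΩ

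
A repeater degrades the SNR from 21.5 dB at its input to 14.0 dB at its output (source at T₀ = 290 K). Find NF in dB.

NF (dB) = SNR_in(dB) − SNR_out(dB) when the source is at T₀
NF = 21.5 − 14.0 = 7.5 dB

7.5 dB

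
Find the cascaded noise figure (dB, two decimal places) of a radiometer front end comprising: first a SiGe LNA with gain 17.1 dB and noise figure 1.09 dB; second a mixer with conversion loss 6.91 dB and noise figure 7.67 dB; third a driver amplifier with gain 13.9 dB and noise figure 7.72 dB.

Convert to linear (a loss of L dB is a gain of −L dB): F_i = 10^(NF_i/10), G_i = 10^(G_i,dB/10)
  Stage 1: F_1 = 10^(1.09/10) = 1.285, G_1 = 10^(17.1/10) = 51.29
  Stage 2: F_2 = 10^(7.67/10) = 5.848, G_2 = 10^(−6.91/10) = 0.2037
  Stage 3: F_3 = 10^(7.72/10) = 5.916, G_3 = 10^(13.9/10) = 24.55
Friis cascade:
  F = 1.285 + (5.848 − 1)/51.29 + (5.916 − 1)/10.45 = 1.850
NF = 10 log₁₀(1.850) = 2.67 dB

2.67 dB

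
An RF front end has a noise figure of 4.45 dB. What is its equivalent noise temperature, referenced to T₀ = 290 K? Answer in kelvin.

F = 10^(4.45/10) = 2.78612
T_e = (F − 1)·T₀ = (2.78612 − 1) × 290 = 518 K

518 K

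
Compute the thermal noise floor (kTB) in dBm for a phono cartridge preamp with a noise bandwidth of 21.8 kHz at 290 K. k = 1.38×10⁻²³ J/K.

−130.6 dBm

P_n = kTB = 1.38×10⁻²³ × 290 × 2.18×10⁴ = 8.72×10⁻¹⁷ W
In dBm: 10 log₁₀(8.72×10⁻¹⁷ / 10⁻³) = −130.6 dBm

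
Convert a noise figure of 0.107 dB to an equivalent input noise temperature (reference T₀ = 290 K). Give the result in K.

7.23 K

F = 10^(0.107/10) = 1.02494
T_e = (F − 1)·T₀ = (1.02494 − 1) × 290 = 7.23 K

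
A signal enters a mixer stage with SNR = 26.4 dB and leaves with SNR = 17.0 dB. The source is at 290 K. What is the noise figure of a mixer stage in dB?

9.4 dB

NF (dB) = SNR_in(dB) − SNR_out(dB) when the source is at T₀
NF = 26.4 − 17.0 = 9.4 dB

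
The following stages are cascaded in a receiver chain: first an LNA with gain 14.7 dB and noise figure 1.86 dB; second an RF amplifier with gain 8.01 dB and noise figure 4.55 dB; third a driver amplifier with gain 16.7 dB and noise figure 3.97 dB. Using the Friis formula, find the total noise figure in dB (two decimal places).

2.06 dB

Convert to linear (a loss of L dB is a gain of −L dB): F_i = 10^(NF_i/10), G_i = 10^(G_i,dB/10)
  Stage 1: F_1 = 10^(1.86/10) = 1.535, G_1 = 10^(14.7/10) = 29.51
  Stage 2: F_2 = 10^(4.55/10) = 2.851, G_2 = 10^(8.01/10) = 6.324
  Stage 3: F_3 = 10^(3.97/10) = 2.495, G_3 = 10^(16.7/10) = 46.77
Friis cascade:
  F = 1.535 + (2.851 − 1)/29.51 + (2.495 − 1)/186.6 = 1.605
NF = 10 log₁₀(1.605) = 2.06 dB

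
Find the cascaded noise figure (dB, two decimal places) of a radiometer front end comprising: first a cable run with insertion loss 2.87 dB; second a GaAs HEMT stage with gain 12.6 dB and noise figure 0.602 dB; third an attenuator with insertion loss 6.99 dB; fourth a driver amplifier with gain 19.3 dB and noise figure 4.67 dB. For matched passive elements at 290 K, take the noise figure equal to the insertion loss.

Convert to linear (a loss of L dB is a gain of −L dB): F_i = 10^(NF_i/10), G_i = 10^(G_i,dB/10)
  Stage 1: F_1 = 10^(2.87/10) = 1.936, G_1 = 10^(−2.87/10) = 0.5164
  Stage 2: F_2 = 10^(0.602/10) = 1.149, G_2 = 10^(12.6/10) = 18.20
  Stage 3: F_3 = 10^(6.99/10) = 5.000, G_3 = 10^(−6.99/10) = 0.2000
  Stage 4: F_4 = 10^(4.67/10) = 2.931, G_4 = 10^(19.3/10) = 85.11
Friis cascade:
  F = 1.936 + (1.149 − 1)/0.5164 + (5.000 − 1)/9.397 + (2.931 − 1)/1.879 = 3.677
NF = 10 log₁₀(3.677) = 5.66 dB

5.66 dB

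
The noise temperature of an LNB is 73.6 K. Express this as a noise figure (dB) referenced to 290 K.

0.982 dB

F = 1 + T_e/T₀ = 1 + 73.6/290 = 1.25379
NF = 10 log₁₀(1.25379) = 0.982 dB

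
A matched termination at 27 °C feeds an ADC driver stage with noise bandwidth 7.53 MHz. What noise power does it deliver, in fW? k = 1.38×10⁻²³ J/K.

31.2 fW

T = 27 °C + 273.15 = 300.15 K
P_n = kTB = 1.38×10⁻²³ × 300.15 × 7.53×10⁶ = 3.12×10⁻¹⁴ W = 31.2 fW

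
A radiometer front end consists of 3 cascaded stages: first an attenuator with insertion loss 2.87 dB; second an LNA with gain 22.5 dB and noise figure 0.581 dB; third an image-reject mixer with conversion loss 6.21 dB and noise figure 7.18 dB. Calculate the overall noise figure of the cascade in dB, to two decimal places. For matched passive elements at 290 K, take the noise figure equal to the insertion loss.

3.54 dB

Convert to linear (a loss of L dB is a gain of −L dB): F_i = 10^(NF_i/10), G_i = 10^(G_i,dB/10)
  Stage 1: F_1 = 10^(2.87/10) = 1.936, G_1 = 10^(−2.87/10) = 0.5164
  Stage 2: F_2 = 10^(0.581/10) = 1.143, G_2 = 10^(22.5/10) = 177.8
  Stage 3: F_3 = 10^(7.18/10) = 5.224, G_3 = 10^(−6.21/10) = 0.2393
Friis cascade:
  F = 1.936 + (1.143 − 1)/0.5164 + (5.224 − 1)/91.83 = 2.260
NF = 10 log₁₀(2.260) = 3.54 dB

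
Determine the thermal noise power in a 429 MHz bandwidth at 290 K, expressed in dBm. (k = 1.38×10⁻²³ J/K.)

P_n = kTB = 1.38×10⁻²³ × 290 × 4.29×10⁸ = 1.72×10⁻¹² W
In dBm: 10 log₁₀(1.72×10⁻¹² / 10⁻³) = −87.7 dBm

−87.7 dBm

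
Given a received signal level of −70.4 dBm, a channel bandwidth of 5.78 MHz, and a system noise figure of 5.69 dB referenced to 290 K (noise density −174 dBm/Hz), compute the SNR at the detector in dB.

Noise floor: N = −174 + 10 log₁₀(B) + NF
10 log₁₀(5.78×10⁶) = 67.62 dB
N = −174 + 67.62 + 5.69 = −100.69 dBm
SNR = P_sig − N = −70.4 − (−100.69) = 30.29 dB → 30.3 dB

30.3 dB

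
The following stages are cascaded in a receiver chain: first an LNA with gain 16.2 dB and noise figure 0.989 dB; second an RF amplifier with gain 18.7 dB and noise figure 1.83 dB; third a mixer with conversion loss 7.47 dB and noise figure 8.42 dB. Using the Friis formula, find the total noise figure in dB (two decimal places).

1.04 dB

Convert to linear (a loss of L dB is a gain of −L dB): F_i = 10^(NF_i/10), G_i = 10^(G_i,dB/10)
  Stage 1: F_1 = 10^(0.989/10) = 1.256, G_1 = 10^(16.2/10) = 41.69
  Stage 2: F_2 = 10^(1.83/10) = 1.524, G_2 = 10^(18.7/10) = 74.13
  Stage 3: F_3 = 10^(8.42/10) = 6.950, G_3 = 10^(−7.47/10) = 0.1791
Friis cascade:
  F = 1.256 + (1.524 − 1)/41.69 + (6.950 − 1)/3090 = 1.270
NF = 10 log₁₀(1.270) = 1.04 dB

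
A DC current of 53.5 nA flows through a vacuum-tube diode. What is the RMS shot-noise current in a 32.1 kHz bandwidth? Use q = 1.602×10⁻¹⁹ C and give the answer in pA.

I_n = √(2qI·B)
2qI·B = 2 × 1.602×10⁻¹⁹ × 5.35×10⁻⁸ × 3.21×10⁴ = 5.50×10⁻²² A²
I_n = √(5.50×10⁻²²) = 2.35×10⁻¹¹ A = 23.5 pA

23.5 pA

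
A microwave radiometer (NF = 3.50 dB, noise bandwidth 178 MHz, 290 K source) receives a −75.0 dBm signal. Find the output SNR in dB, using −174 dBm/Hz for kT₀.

Noise floor: N = −174 + 10 log₁₀(B) + NF
10 log₁₀(1.78×10⁸) = 82.5 dB
N = −174 + 82.5 + 3.50 = −88.00 dBm
SNR = P_sig − N = −75.0 − (−88.00) = 13.00 dB → 13.0 dB

13.0 dB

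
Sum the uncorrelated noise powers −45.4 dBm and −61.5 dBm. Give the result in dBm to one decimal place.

−45.3 dBm

Convert to linear, add, convert back:
P₁ = 2.88×10⁻⁸ W, P₂ = 7.08×10⁻¹⁰ W
P_tot = 2.95×10⁻⁸ W → 10 log₁₀(P_tot / 10⁻³) = −45.3 dBm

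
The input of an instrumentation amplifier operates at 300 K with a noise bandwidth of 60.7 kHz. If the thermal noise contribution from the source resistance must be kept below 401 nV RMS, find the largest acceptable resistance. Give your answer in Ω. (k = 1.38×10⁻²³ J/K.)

160 Ω

Johnson–Nyquist: V_n = √(4kTRB) ⇒ R = V_n² / (4kTB)
4kTB = 4 × 1.38×10⁻²³ × 300 × 6.07×10⁴ = 1.01×10⁻¹⁵
R = (4.01×10⁻⁷)² / 1.01×10⁻¹⁵ = 1.60×10² Ω = 160 Ω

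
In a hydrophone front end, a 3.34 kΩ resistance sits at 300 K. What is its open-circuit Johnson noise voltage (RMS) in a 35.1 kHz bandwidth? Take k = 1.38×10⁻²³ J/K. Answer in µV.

V_n = √(4kTRB)
4kTRB = 4 × 1.38×10⁻²³ × 300 × 3.34×10³ × 3.51×10⁴ = 1.94×10⁻¹² V²
V_n = √(1.94×10⁻¹²) = 1.39×10⁻⁶ V = 1.39 µV

1.39 µV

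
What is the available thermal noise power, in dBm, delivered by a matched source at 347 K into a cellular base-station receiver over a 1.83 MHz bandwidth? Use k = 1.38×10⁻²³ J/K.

P_n = kTB = 1.38×10⁻²³ × 347 × 1.83×10⁶ = 8.76×10⁻¹⁵ W
In dBm: 10 log₁₀(8.76×10⁻¹⁵ / 10⁻³) = −110.6 dBm

−110.6 dBm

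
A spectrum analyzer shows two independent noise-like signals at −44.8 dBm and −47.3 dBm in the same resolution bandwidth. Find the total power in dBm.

−42.9 dBm

Convert to linear, add, convert back:
P₁ = 3.31×10⁻⁸ W, P₂ = 1.86×10⁻⁸ W
P_tot = 5.17×10⁻⁸ W → 10 log₁₀(P_tot / 10⁻³) = −42.9 dBm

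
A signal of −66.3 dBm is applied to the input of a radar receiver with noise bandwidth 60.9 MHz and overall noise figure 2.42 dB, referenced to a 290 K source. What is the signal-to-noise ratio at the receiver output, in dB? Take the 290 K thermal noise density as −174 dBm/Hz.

27.4 dB

Noise floor: N = −174 + 10 log₁₀(B) + NF
10 log₁₀(6.09×10⁷) = 77.85 dB
N = −174 + 77.85 + 2.42 = −93.73 dBm
SNR = P_sig − N = −66.3 − (−93.73) = 27.43 dB → 27.4 dB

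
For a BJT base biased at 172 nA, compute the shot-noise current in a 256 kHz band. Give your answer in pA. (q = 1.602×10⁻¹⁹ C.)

I_n = √(2qI·B)
2qI·B = 2 × 1.602×10⁻¹⁹ × 1.72×10⁻⁷ × 2.56×10⁵ = 1.41×10⁻²⁰ A²
I_n = √(1.41×10⁻²⁰) = 1.19×10⁻¹⁰ A = 119 pA

119 pA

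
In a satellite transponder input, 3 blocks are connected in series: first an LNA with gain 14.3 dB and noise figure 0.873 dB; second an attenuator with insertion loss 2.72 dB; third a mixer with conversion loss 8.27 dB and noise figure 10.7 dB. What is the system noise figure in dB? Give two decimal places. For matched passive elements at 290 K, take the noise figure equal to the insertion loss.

3.01 dB

Convert to linear (a loss of L dB is a gain of −L dB): F_i = 10^(NF_i/10), G_i = 10^(G_i,dB/10)
  Stage 1: F_1 = 10^(0.873/10) = 1.223, G_1 = 10^(14.3/10) = 26.92
  Stage 2: F_2 = 10^(2.72/10) = 1.871, G_2 = 10^(−2.72/10) = 0.5346
  Stage 3: F_3 = 10^(10.7/10) = 11.75, G_3 = 10^(−8.27/10) = 0.1489
Friis cascade:
  F = 1.223 + (1.871 − 1)/26.92 + (11.75 − 1)/14.39 = 2.002
NF = 10 log₁₀(2.002) = 3.01 dB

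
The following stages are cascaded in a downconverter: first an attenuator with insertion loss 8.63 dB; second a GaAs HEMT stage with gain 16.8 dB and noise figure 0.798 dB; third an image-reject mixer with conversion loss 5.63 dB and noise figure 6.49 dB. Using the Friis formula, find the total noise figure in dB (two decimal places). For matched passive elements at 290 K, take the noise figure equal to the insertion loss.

Convert to linear (a loss of L dB is a gain of −L dB): F_i = 10^(NF_i/10), G_i = 10^(G_i,dB/10)
  Stage 1: F_1 = 10^(8.63/10) = 7.295, G_1 = 10^(−8.63/10) = 0.1371
  Stage 2: F_2 = 10^(0.798/10) = 1.202, G_2 = 10^(16.8/10) = 47.86
  Stage 3: F_3 = 10^(6.49/10) = 4.457, G_3 = 10^(−5.63/10) = 0.2735
Friis cascade:
  F = 7.295 + (1.202 − 1)/0.1371 + (4.457 − 1)/6.561 = 9.293
NF = 10 log₁₀(9.293) = 9.68 dB

9.68 dB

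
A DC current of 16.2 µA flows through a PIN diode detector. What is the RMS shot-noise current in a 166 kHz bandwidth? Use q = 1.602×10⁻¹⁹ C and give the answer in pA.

928 pA

I_n = √(2qI·B)
2qI·B = 2 × 1.602×10⁻¹⁹ × 1.62×10⁻⁵ × 1.66×10⁵ = 8.62×10⁻¹⁹ A²
I_n = √(8.62×10⁻¹⁹) = 9.28×10⁻¹⁰ A = 928 pA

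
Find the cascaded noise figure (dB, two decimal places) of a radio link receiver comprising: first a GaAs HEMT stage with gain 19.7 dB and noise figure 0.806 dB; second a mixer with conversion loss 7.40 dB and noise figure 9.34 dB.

Convert to linear (a loss of L dB is a gain of −L dB): F_i = 10^(NF_i/10), G_i = 10^(G_i,dB/10)
  Stage 1: F_1 = 10^(0.806/10) = 1.204, G_1 = 10^(19.7/10) = 93.33
  Stage 2: F_2 = 10^(9.34/10) = 8.590, G_2 = 10^(−7.40/10) = 0.1820
Friis cascade:
  F = 1.204 + (8.590 − 1)/93.33 = 1.285
NF = 10 log₁₀(1.285) = 1.09 dB

1.09 dB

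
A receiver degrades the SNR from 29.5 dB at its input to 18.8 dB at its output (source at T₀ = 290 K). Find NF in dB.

NF (dB) = SNR_in(dB) − SNR_out(dB) when the source is at T₀
NF = 29.5 − 18.8 = 10.7 dB

10.7 dB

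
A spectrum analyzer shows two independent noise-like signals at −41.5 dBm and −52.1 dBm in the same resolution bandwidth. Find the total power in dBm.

−41.1 dBm

Convert to linear, add, convert back:
P₁ = 7.08×10⁻⁸ W, P₂ = 6.17×10⁻⁹ W
P_tot = 7.70×10⁻⁸ W → 10 log₁₀(P_tot / 10⁻³) = −41.1 dBm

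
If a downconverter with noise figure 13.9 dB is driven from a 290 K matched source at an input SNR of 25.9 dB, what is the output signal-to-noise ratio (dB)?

By definition F = SNR_in/SNR_out, so in dB: SNR_out = SNR_in − NF
SNR_out = 25.9 − 13.9 = 12.0 dB

12.0 dB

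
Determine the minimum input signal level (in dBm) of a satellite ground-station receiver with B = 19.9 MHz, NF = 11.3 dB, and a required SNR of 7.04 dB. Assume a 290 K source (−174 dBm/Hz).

−82.7 dBm

Sensitivity = −174 + 10 log₁₀(B) + NF + SNR_min
= −174 + 72.99 + 11.3 + 7.04
= −82.67 dBm → −82.7 dBm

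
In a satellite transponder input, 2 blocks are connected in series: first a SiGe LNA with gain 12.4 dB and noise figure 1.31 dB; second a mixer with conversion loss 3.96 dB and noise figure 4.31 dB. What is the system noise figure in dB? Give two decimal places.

1.61 dB

Convert to linear (a loss of L dB is a gain of −L dB): F_i = 10^(NF_i/10), G_i = 10^(G_i,dB/10)
  Stage 1: F_1 = 10^(1.31/10) = 1.352, G_1 = 10^(12.4/10) = 17.38
  Stage 2: F_2 = 10^(4.31/10) = 2.698, G_2 = 10^(−3.96/10) = 0.4018
Friis cascade:
  F = 1.352 + (2.698 − 1)/17.38 = 1.450
NF = 10 log₁₀(1.450) = 1.61 dB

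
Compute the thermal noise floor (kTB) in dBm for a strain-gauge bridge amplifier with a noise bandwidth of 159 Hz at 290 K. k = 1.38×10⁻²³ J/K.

−152.0 dBm

P_n = kTB = 1.38×10⁻²³ × 290 × 1.59×10² = 6.36×10⁻¹⁹ W
In dBm: 10 log₁₀(6.36×10⁻¹⁹ / 10⁻³) = −152.0 dBm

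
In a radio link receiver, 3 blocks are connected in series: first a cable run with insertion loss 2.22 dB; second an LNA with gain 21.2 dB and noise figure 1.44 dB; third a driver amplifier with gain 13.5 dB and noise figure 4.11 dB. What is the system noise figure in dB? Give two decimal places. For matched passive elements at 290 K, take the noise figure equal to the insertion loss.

3.70 dB

Convert to linear (a loss of L dB is a gain of −L dB): F_i = 10^(NF_i/10), G_i = 10^(G_i,dB/10)
  Stage 1: F_1 = 10^(2.22/10) = 1.667, G_1 = 10^(−2.22/10) = 0.5998
  Stage 2: F_2 = 10^(1.44/10) = 1.393, G_2 = 10^(21.2/10) = 131.8
  Stage 3: F_3 = 10^(4.11/10) = 2.576, G_3 = 10^(13.5/10) = 22.39
Friis cascade:
  F = 1.667 + (1.393 − 1)/0.5998 + (2.576 − 1)/79.07 = 2.343
NF = 10 log₁₀(2.343) = 3.70 dB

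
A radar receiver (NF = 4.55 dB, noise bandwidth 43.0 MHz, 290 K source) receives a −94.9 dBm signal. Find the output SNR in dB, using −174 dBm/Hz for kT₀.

Noise floor: N = −174 + 10 log₁₀(B) + NF
10 log₁₀(4.30×10⁷) = 76.33 dB
N = −174 + 76.33 + 4.55 = −93.12 dBm
SNR = P_sig − N = −94.9 − (−93.12) = −1.78 dB → −1.8 dB

−1.8 dB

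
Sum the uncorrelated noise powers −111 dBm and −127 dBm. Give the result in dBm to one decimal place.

Convert to linear, add, convert back:
P₁ = 7.94×10⁻¹⁵ W, P₂ = 2.00×10⁻¹⁶ W
P_tot = 8.14×10⁻¹⁵ W → 10 log₁₀(P_tot / 10⁻³) = −110.9 dBm

−110.9 dBm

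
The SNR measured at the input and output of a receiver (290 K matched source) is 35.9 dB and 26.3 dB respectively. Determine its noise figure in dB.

9.6 dB

NF (dB) = SNR_in(dB) − SNR_out(dB) when the source is at T₀
NF = 35.9 − 26.3 = 9.6 dB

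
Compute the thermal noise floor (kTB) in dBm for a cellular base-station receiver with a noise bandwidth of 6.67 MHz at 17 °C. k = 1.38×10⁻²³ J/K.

T = 17 °C + 273.15 = 290.15 K
P_n = kTB = 1.38×10⁻²³ × 290.15 × 6.67×10⁶ = 2.67×10⁻¹⁴ W
In dBm: 10 log₁₀(2.67×10⁻¹⁴ / 10⁻³) = −105.7 dBm

−105.7 dBm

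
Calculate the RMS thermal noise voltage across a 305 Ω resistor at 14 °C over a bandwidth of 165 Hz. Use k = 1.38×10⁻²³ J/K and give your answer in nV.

T = 14 °C + 273.15 = 287.15 K
V_n = √(4kTRB)
4kTRB = 4 × 1.38×10⁻²³ × 287.15 × 3.05×10² × 1.65×10² = 7.98×10⁻¹⁶ V²
V_n = √(7.98×10⁻¹⁶) = 2.82×10⁻⁸ V = 28.2 nV

28.2 nV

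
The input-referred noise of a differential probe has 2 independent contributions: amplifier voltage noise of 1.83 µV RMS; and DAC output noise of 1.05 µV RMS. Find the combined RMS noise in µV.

2.11 µV

Uncorrelated sources add in power (mean-square): V_tot = √(ΣV_i²)
V_tot = √[(1.83×10⁻⁶)² + (1.05×10⁻⁶)²] = 2.11×10⁻⁶ V = 2.11 µV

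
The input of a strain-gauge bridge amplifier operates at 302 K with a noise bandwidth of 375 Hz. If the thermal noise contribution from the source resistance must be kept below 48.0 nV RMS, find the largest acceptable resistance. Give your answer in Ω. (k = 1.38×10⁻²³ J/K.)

Johnson–Nyquist: V_n = √(4kTRB) ⇒ R = V_n² / (4kTB)
4kTB = 4 × 1.38×10⁻²³ × 302 × 3.75×10² = 6.25×10⁻¹⁸
R = (4.80×10⁻⁸)² / 6.25×10⁻¹⁸ = 3.69×10² Ω = 369 Ω

369 Ω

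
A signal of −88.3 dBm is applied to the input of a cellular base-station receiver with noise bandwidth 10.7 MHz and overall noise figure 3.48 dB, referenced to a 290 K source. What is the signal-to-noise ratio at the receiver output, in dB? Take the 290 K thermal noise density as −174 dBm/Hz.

11.9 dB

Noise floor: N = −174 + 10 log₁₀(B) + NF
10 log₁₀(1.07×10⁷) = 70.29 dB
N = −174 + 70.29 + 3.48 = −100.23 dBm
SNR = P_sig − N = −88.3 − (−100.23) = 11.93 dB → 11.9 dB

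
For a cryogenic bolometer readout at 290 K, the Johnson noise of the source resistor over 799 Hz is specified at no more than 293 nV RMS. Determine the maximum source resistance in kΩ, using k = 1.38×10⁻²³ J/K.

Johnson–Nyquist: V_n = √(4kTRB) ⇒ R = V_n² / (4kTB)
4kTB = 4 × 1.38×10⁻²³ × 290 × 7.99×10² = 1.28×10⁻¹⁷
R = (2.93×10⁻⁷)² / 1.28×10⁻¹⁷ = 6.71×10³ Ω = 6.71 kΩ

6.71 kΩ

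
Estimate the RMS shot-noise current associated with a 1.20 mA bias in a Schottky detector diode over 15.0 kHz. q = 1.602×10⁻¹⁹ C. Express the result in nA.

I_n = √(2qI·B)
2qI·B = 2 × 1.602×10⁻¹⁹ × 1.20×10⁻³ × 1.50×10⁴ = 5.77×10⁻¹⁸ A²
I_n = √(5.77×10⁻¹⁸) = 2.40×10⁻⁹ A = 2.40 nA

2.40 nA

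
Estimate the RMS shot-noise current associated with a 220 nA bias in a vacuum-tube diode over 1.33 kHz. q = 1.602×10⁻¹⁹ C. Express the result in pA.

I_n = √(2qI·B)
2qI·B = 2 × 1.602×10⁻¹⁹ × 2.20×10⁻⁷ × 1.33×10³ = 9.37×10⁻²³ A²
I_n = √(9.37×10⁻²³) = 9.68×10⁻¹² A = 9.68 pA

9.68 pA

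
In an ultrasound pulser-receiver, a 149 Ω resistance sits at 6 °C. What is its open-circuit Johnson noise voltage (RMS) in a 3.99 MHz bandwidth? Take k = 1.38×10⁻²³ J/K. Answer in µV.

3.03 µV

T = 6 °C + 273.15 = 279.15 K
V_n = √(4kTRB)
4kTRB = 4 × 1.38×10⁻²³ × 279.15 × 1.49×10² × 3.99×10⁶ = 9.16×10⁻¹² V²
V_n = √(9.16×10⁻¹²) = 3.03×10⁻⁶ V = 3.03 µV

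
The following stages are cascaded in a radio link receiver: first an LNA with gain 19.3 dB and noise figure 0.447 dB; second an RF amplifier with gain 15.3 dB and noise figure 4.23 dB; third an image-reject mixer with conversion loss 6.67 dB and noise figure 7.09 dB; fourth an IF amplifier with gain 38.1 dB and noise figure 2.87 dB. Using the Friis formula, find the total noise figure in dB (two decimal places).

Convert to linear (a loss of L dB is a gain of −L dB): F_i = 10^(NF_i/10), G_i = 10^(G_i,dB/10)
  Stage 1: F_1 = 10^(0.447/10) = 1.108, G_1 = 10^(19.3/10) = 85.11
  Stage 2: F_2 = 10^(4.23/10) = 2.649, G_2 = 10^(15.3/10) = 33.88
  Stage 3: F_3 = 10^(7.09/10) = 5.117, G_3 = 10^(−6.67/10) = 0.2153
  Stage 4: F_4 = 10^(2.87/10) = 1.936, G_4 = 10^(38.1/10) = 6457
Friis cascade:
  F = 1.108 + (2.649 − 1)/85.11 + (5.117 − 1)/2884 + (1.936 − 1)/620.9 = 1.131
NF = 10 log₁₀(1.131) = 0.53 dB

0.53 dB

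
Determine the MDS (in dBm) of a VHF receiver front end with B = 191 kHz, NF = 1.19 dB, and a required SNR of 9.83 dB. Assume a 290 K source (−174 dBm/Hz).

−110.2 dBm

Sensitivity = −174 + 10 log₁₀(B) + NF + SNR_min
= −174 + 52.81 + 1.19 + 9.83
= −110.17 dBm → −110.2 dBm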